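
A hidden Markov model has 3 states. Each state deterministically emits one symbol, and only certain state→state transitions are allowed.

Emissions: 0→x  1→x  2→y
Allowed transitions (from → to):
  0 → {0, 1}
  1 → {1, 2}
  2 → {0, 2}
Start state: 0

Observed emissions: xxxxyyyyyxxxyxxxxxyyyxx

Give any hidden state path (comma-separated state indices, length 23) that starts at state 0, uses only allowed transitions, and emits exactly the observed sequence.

  pos 0: x in {0,1}, choose 0; start
  pos 1: x in {0,1}, choose 1; 0->1 ok
  pos 2: x in {0,1}, choose 1; 1->1 ok
  pos 3: x in {0,1}, choose 1; 1->1 ok
  pos 4: y in {2}, choose 2; 1->2 ok
  pos 5: y in {2}, choose 2; 2->2 ok
  pos 6: y in {2}, choose 2; 2->2 ok
  pos 7: y in {2}, choose 2; 2->2 ok
  pos 8: y in {2}, choose 2; 2->2 ok
  pos 9: x in {0,1}, choose 0; 2->0 ok
  pos 10: x in {0,1}, choose 1; 0->1 ok
  pos 11: x in {0,1}, choose 1; 1->1 ok
  pos 12: y in {2}, choose 2; 1->2 ok
  pos 13: x in {0,1}, choose 0; 2->0 ok
  pos 14: x in {0,1}, choose 0; 0->0 ok
  pos 15: x in {0,1}, choose 0; 0->0 ok
  pos 16: x in {0,1}, choose 0; 0->0 ok
  pos 17: x in {0,1}, choose 1; 0->1 ok
  pos 18: y in {2}, choose 2; 1->2 ok
  pos 19: y in {2}, choose 2; 2->2 ok
  pos 20: y in {2}, choose 2; 2->2 ok
  pos 21: x in {0,1}, choose 0; 2->0 ok
  pos 22: x in {0,1}, choose 0; 0->0 ok

0,1,1,1,2,2,2,2,2,0,1,1,2,0,0,0,0,1,2,2,2,0,0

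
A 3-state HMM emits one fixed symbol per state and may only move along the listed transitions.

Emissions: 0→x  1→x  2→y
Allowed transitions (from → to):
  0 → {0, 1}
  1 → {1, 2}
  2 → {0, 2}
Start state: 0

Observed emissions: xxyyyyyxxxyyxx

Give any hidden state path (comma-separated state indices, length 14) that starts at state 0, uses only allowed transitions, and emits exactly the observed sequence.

  [0] x  {0,1}  => 0  start
  [1] x  {0,1}  => 1  0->1 ok
  [2] y  {2}  => 2  1->2 ok
  [3] y  {2}  => 2  2->2 ok
  [4] y  {2}  => 2  2->2 ok
  [5] y  {2}  => 2  2->2 ok
  [6] y  {2}  => 2  2->2 ok
  [7] x  {0,1}  => 0  2->0 ok
  [8] x  {0,1}  => 0  0->0 ok
  [9] x  {0,1}  => 1  0->1 ok
  [10] y  {2}  => 2  1->2 ok
  [11] y  {2}  => 2  2->2 ok
  [12] x  {0,1}  => 0  2->0 ok
  [13] x  {0,1}  => 1  0->1 ok

0,1,2,2,2,2,2,0,0,1,2,2,0,1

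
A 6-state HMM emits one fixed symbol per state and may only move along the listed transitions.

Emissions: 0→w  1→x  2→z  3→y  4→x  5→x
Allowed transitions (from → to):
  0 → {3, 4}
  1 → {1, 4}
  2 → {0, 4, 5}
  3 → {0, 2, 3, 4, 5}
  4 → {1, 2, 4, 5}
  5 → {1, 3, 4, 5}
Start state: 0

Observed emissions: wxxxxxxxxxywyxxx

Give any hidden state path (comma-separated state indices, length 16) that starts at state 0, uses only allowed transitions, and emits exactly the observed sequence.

0,4,1,4,5,4,1,1,4,5,3,0,3,4,5,4

  0: obs=w cand={0} pick 0 [start]
  1: obs=x cand={1,4,5} pick 4 [0->4 ok]
  2: obs=x cand={1,4,5} pick 1 [4->1 ok]
  3: obs=x cand={1,4,5} pick 4 [1->4 ok]
  4: obs=x cand={1,4,5} pick 5 [4->5 ok]
  5: obs=x cand={1,4,5} pick 4 [5->4 ok]
  6: obs=x cand={1,4,5} pick 1 [4->1 ok]
  7: obs=x cand={1,4,5} pick 1 [1->1 ok]
  8: obs=x cand={1,4,5} pick 4 [1->4 ok]
  9: obs=x cand={1,4,5} pick 5 [4->5 ok]
  10: obs=y cand={3} pick 3 [5->3 ok]
  11: obs=w cand={0} pick 0 [3->0 ok]
  12: obs=y cand={3} pick 3 [0->3 ok]
  13: obs=x cand={1,4,5} pick 4 [3->4 ok]
  14: obs=x cand={1,4,5} pick 5 [4->5 ok]
  15: obs=x cand={1,4,5} pick 4 [5->4 ok]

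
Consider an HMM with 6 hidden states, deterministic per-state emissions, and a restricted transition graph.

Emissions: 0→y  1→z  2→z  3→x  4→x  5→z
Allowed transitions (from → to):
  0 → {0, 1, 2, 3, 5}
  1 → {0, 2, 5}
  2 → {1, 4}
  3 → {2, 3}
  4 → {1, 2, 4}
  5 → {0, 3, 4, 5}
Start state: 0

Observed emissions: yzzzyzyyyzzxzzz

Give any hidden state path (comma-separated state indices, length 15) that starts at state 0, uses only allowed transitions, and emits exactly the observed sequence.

  0: obs=y cand={0} pick 0 [start]
  1: obs=z cand={1,2,5} pick 1 [0->1 ok]
  2: obs=z cand={1,2,5} pick 2 [1->2 ok]
  3: obs=z cand={1,2,5} pick 1 [2->1 ok]
  4: obs=y cand={0} pick 0 [1->0 ok]
  5: obs=z cand={1,2,5} pick 5 [0->5 ok]
  6: obs=y cand={0} pick 0 [5->0 ok]
  7: obs=y cand={0} pick 0 [0->0 ok]
  8: obs=y cand={0} pick 0 [0->0 ok]
  9: obs=z cand={1,2,5} pick 1 [0->1 ok]
  10: obs=z cand={1,2,5} pick 2 [1->2 ok]
  11: obs=x cand={3,4} pick 4 [2->4 ok]
  12: obs=z cand={1,2,5} pick 1 [4->1 ok]
  13: obs=z cand={1,2,5} pick 2 [1->2 ok]
  14: obs=z cand={1,2,5} pick 1 [2->1 ok]

0,1,2,1,0,5,0,0,0,1,2,4,1,2,1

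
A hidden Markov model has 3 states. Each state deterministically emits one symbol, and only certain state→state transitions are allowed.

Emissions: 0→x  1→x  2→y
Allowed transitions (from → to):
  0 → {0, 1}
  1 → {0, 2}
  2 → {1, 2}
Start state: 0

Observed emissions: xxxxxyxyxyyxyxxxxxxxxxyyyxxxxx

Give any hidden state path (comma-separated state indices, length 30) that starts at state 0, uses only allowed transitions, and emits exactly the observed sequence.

  0: obs=x cand={0,1} pick 0 [start]
  1: obs=x cand={0,1} pick 0 [0->0 ok]
  2: obs=x cand={0,1} pick 0 [0->0 ok]
  3: obs=x cand={0,1} pick 0 [0->0 ok]
  4: obs=x cand={0,1} pick 1 [0->1 ok]
  5: obs=y cand={2} pick 2 [1->2 ok]
  6: obs=x cand={0,1} pick 1 [2->1 ok]
  7: obs=y cand={2} pick 2 [1->2 ok]
  8: obs=x cand={0,1} pick 1 [2->1 ok]
  9: obs=y cand={2} pick 2 [1->2 ok]
  10: obs=y cand={2} pick 2 [2->2 ok]
  11: obs=x cand={0,1} pick 1 [2->1 ok]
  12: obs=y cand={2} pick 2 [1->2 ok]
  13: obs=x cand={0,1} pick 1 [2->1 ok]
  14: obs=x cand={0,1} pick 0 [1->0 ok]
  15: obs=x cand={0,1} pick 1 [0->1 ok]
  16: obs=x cand={0,1} pick 0 [1->0 ok]
  17: obs=x cand={0,1} pick 0 [0->0 ok]
  18: obs=x cand={0,1} pick 0 [0->0 ok]
  19: obs=x cand={0,1} pick 0 [0->0 ok]
  20: obs=x cand={0,1} pick 0 [0->0 ok]
  21: obs=x cand={0,1} pick 1 [0->1 ok]
  22: obs=y cand={2} pick 2 [1->2 ok]
  23: obs=y cand={2} pick 2 [2->2 ok]
  24: obs=y cand={2} pick 2 [2->2 ok]
  25: obs=x cand={0,1} pick 1 [2->1 ok]
  26: obs=x cand={0,1} pick 0 [1->0 ok]
  27: obs=x cand={0,1} pick 1 [0->1 ok]
  28: obs=x cand={0,1} pick 0 [1->0 ok]
  29: obs=x cand={0,1} pick 0 [0->0 ok]

0,0,0,0,1,2,1,2,1,2,2,1,2,1,0,1,0,0,0,0,0,1,2,2,2,1,0,1,0,0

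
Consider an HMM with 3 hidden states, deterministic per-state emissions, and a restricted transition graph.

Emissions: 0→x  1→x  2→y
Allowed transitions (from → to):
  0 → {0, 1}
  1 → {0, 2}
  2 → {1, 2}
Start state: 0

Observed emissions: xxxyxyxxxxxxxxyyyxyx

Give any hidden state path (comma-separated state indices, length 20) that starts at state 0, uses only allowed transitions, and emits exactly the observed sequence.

0,0,1,2,1,2,1,0,0,0,1,0,0,1,2,2,2,1,2,1

  [0] x  {0,1}  => 0  start
  [1] x  {0,1}  => 0  0->0 ok
  [2] x  {0,1}  => 1  0->1 ok
  [3] y  {2}  => 2  1->2 ok
  [4] x  {0,1}  => 1  2->1 ok
  [5] y  {2}  => 2  1->2 ok
  [6] x  {0,1}  => 1  2->1 ok
  [7] x  {0,1}  => 0  1->0 ok
  [8] x  {0,1}  => 0  0->0 ok
  [9] x  {0,1}  => 0  0->0 ok
  [10] x  {0,1}  => 1  0->1 ok
  [11] x  {0,1}  => 0  1->0 ok
  [12] x  {0,1}  => 0  0->0 ok
  [13] x  {0,1}  => 1  0->1 ok
  [14] y  {2}  => 2  1->2 ok
  [15] y  {2}  => 2  2->2 ok
  [16] y  {2}  => 2  2->2 ok
  [17] x  {0,1}  => 1  2->1 ok
  [18] y  {2}  => 2  1->2 ok
  [19] x  {0,1}  => 1  2->1 ok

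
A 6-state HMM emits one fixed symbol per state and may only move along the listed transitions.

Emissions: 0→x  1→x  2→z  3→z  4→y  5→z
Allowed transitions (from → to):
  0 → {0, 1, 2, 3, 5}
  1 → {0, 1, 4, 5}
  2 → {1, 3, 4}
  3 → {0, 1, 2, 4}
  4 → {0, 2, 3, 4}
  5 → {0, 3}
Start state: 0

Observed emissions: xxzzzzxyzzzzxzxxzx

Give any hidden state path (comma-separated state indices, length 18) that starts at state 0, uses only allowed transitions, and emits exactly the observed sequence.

0,0,5,3,2,3,1,4,2,3,2,3,0,2,1,0,5,0

  t0 'x' -> {0,1}, take 0 (start)
  t1 'x' -> {0,1}, take 0 (0->0 ok)
  t2 'z' -> {2,3,5}, take 5 (0->5 ok)
  t3 'z' -> {2,3,5}, take 3 (5->3 ok)
  t4 'z' -> {2,3,5}, take 2 (3->2 ok)
  t5 'z' -> {2,3,5}, take 3 (2->3 ok)
  t6 'x' -> {0,1}, take 1 (3->1 ok)
  t7 'y' -> {4}, take 4 (1->4 ok)
  t8 'z' -> {2,3,5}, take 2 (4->2 ok)
  t9 'z' -> {2,3,5}, take 3 (2->3 ok)
  t10 'z' -> {2,3,5}, take 2 (3->2 ok)
  t11 'z' -> {2,3,5}, take 3 (2->3 ok)
  t12 'x' -> {0,1}, take 0 (3->0 ok)
  t13 'z' -> {2,3,5}, take 2 (0->2 ok)
  t14 'x' -> {0,1}, take 1 (2->1 ok)
  t15 'x' -> {0,1}, take 0 (1->0 ok)
  t16 'z' -> {2,3,5}, take 5 (0->5 ok)
  t17 'x' -> {0,1}, take 0 (5->0 ok)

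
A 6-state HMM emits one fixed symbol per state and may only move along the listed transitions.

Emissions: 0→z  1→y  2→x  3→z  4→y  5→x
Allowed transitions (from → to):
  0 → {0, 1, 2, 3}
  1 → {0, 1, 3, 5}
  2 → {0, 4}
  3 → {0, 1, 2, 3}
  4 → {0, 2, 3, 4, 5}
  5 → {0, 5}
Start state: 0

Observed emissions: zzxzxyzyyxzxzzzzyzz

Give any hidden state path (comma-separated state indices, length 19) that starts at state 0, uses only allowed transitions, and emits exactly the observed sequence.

0,3,2,0,2,4,3,1,1,5,0,2,0,0,0,3,1,0,3

  0: obs=z cand={0,3} pick 0 [start]
  1: obs=z cand={0,3} pick 3 [0->3 ok]
  2: obs=x cand={2,5} pick 2 [3->2 ok]
  3: obs=z cand={0,3} pick 0 [2->0 ok]
  4: obs=x cand={2,5} pick 2 [0->2 ok]
  5: obs=y cand={1,4} pick 4 [2->4 ok]
  6: obs=z cand={0,3} pick 3 [4->3 ok]
  7: obs=y cand={1,4} pick 1 [3->1 ok]
  8: obs=y cand={1,4} pick 1 [1->1 ok]
  9: obs=x cand={2,5} pick 5 [1->5 ok]
  10: obs=z cand={0,3} pick 0 [5->0 ok]
  11: obs=x cand={2,5} pick 2 [0->2 ok]
  12: obs=z cand={0,3} pick 0 [2->0 ok]
  13: obs=z cand={0,3} pick 0 [0->0 ok]
  14: obs=z cand={0,3} pick 0 [0->0 ok]
  15: obs=z cand={0,3} pick 3 [0->3 ok]
  16: obs=y cand={1,4} pick 1 [3->1 ok]
  17: obs=z cand={0,3} pick 0 [1->0 ok]
  18: obs=z cand={0,3} pick 3 [0->3 ok]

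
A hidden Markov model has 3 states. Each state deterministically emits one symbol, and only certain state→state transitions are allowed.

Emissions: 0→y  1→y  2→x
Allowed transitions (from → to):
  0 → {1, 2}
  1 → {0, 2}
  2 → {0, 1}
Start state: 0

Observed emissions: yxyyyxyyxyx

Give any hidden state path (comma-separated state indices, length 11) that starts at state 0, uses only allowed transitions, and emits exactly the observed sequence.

  [0] y  {0,1}  => 0  start
  [1] x  {2}  => 2  0->2 ok
  [2] y  {0,1}  => 0  2->0 ok
  [3] y  {0,1}  => 1  0->1 ok
  [4] y  {0,1}  => 0  1->0 ok
  [5] x  {2}  => 2  0->2 ok
  [6] y  {0,1}  => 1  2->1 ok
  [7] y  {0,1}  => 0  1->0 ok
  [8] x  {2}  => 2  0->2 ok
  [9] y  {0,1}  => 0  2->0 ok
  [10] x  {2}  => 2  0->2 ok

0,2,0,1,0,2,1,0,2,0,2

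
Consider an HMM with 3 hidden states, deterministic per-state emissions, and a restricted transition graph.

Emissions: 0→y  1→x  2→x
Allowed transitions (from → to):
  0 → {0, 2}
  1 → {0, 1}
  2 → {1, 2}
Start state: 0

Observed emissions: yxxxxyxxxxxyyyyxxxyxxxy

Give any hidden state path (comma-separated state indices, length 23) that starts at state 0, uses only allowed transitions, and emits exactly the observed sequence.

  0: obs=y cand={0} pick 0 [start]
  1: obs=x cand={1,2} pick 2 [0->2 ok]
  2: obs=x cand={1,2} pick 2 [2->2 ok]
  3: obs=x cand={1,2} pick 1 [2->1 ok]
  4: obs=x cand={1,2} pick 1 [1->1 ok]
  5: obs=y cand={0} pick 0 [1->0 ok]
  6: obs=x cand={1,2} pick 2 [0->2 ok]
  7: obs=x cand={1,2} pick 2 [2->2 ok]
  8: obs=x cand={1,2} pick 2 [2->2 ok]
  9: obs=x cand={1,2} pick 2 [2->2 ok]
  10: obs=x cand={1,2} pick 1 [2->1 ok]
  11: obs=y cand={0} pick 0 [1->0 ok]
  12: obs=y cand={0} pick 0 [0->0 ok]
  13: obs=y cand={0} pick 0 [0->0 ok]
  14: obs=y cand={0} pick 0 [0->0 ok]
  15: obs=x cand={1,2} pick 2 [0->2 ok]
  16: obs=x cand={1,2} pick 1 [2->1 ok]
  17: obs=x cand={1,2} pick 1 [1->1 ok]
  18: obs=y cand={0} pick 0 [1->0 ok]
  19: obs=x cand={1,2} pick 2 [0->2 ok]
  20: obs=x cand={1,2} pick 2 [2->2 ok]
  21: obs=x cand={1,2} pick 1 [2->1 ok]
  22: obs=y cand={0} pick 0 [1->0 ok]

0,2,2,1,1,0,2,2,2,2,1,0,0,0,0,2,1,1,0,2,2,1,0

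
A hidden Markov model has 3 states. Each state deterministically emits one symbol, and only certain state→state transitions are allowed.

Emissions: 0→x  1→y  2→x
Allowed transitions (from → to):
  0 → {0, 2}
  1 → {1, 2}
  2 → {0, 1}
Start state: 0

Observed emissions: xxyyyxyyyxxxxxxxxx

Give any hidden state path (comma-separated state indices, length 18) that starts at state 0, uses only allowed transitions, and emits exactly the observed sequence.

  [0] x  {0,2}  => 0  start
  [1] x  {0,2}  => 2  0->2 ok
  [2] y  {1}  => 1  2->1 ok
  [3] y  {1}  => 1  1->1 ok
  [4] y  {1}  => 1  1->1 ok
  [5] x  {0,2}  => 2  1->2 ok
  [6] y  {1}  => 1  2->1 ok
  [7] y  {1}  => 1  1->1 ok
  [8] y  {1}  => 1  1->1 ok
  [9] x  {0,2}  => 2  1->2 ok
  [10] x  {0,2}  => 0  2->0 ok
  [11] x  {0,2}  => 0  0->0 ok
  [12] x  {0,2}  => 0  0->0 ok
  [13] x  {0,2}  => 0  0->0 ok
  [14] x  {0,2}  => 2  0->2 ok
  [15] x  {0,2}  => 0  2->0 ok
  [16] x  {0,2}  => 0  0->0 ok
  [17] x  {0,2}  => 0  0->0 ok

0,2,1,1,1,2,1,1,1,2,0,0,0,0,2,0,0,0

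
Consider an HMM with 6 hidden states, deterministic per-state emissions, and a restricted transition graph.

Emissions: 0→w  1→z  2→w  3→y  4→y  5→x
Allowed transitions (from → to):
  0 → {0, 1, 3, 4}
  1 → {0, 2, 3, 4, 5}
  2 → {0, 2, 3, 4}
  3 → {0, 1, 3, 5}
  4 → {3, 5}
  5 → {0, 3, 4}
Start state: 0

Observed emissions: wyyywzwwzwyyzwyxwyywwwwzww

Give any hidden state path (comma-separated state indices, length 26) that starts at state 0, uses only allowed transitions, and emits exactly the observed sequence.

  pos 0: w in {0,2}, choose 0; start
  pos 1: y in {3,4}, choose 3; 0->3 ok
  pos 2: y in {3,4}, choose 3; 3->3 ok
  pos 3: y in {3,4}, choose 3; 3->3 ok
  pos 4: w in {0,2}, choose 0; 3->0 ok
  pos 5: z in {1}, choose 1; 0->1 ok
  pos 6: w in {0,2}, choose 0; 1->0 ok
  pos 7: w in {0,2}, choose 0; 0->0 ok
  pos 8: z in {1}, choose 1; 0->1 ok
  pos 9: w in {0,2}, choose 2; 1->2 ok
  pos 10: y in {3,4}, choose 3; 2->3 ok
  pos 11: y in {3,4}, choose 3; 3->3 ok
  pos 12: z in {1}, choose 1; 3->1 ok
  pos 13: w in {0,2}, choose 2; 1->2 ok
  pos 14: y in {3,4}, choose 4; 2->4 ok
  pos 15: x in {5}, choose 5; 4->5 ok
  pos 16: w in {0,2}, choose 0; 5->0 ok
  pos 17: y in {3,4}, choose 3; 0->3 ok
  pos 18: y in {3,4}, choose 3; 3->3 ok
  pos 19: w in {0,2}, choose 0; 3->0 ok
  pos 20: w in {0,2}, choose 0; 0->0 ok
  pos 21: w in {0,2}, choose 0; 0->0 ok
  pos 22: w in {0,2}, choose 0; 0->0 ok
  pos 23: z in {1}, choose 1; 0->1 ok
  pos 24: w in {0,2}, choose 2; 1->2 ok
  pos 25: w in {0,2}, choose 0; 2->0 ok

0,3,3,3,0,1,0,0,1,2,3,3,1,2,4,5,0,3,3,0,0,0,0,1,2,0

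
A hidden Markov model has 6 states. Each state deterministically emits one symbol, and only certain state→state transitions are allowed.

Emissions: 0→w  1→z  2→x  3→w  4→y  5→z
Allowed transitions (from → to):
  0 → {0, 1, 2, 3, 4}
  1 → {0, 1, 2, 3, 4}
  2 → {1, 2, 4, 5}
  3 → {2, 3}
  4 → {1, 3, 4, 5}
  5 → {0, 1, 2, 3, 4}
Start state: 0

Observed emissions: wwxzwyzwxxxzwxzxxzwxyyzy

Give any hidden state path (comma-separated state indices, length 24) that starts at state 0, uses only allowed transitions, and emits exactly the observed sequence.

0,3,2,5,0,4,1,3,2,2,2,1,3,2,1,2,2,5,0,2,4,4,5,4

  0: obs=w cand={0,3} pick 0 [start]
  1: obs=w cand={0,3} pick 3 [0->3 ok]
  2: obs=x cand={2} pick 2 [3->2 ok]
  3: obs=z cand={1,5} pick 5 [2->5 ok]
  4: obs=w cand={0,3} pick 0 [5->0 ok]
  5: obs=y cand={4} pick 4 [0->4 ok]
  6: obs=z cand={1,5} pick 1 [4->1 ok]
  7: obs=w cand={0,3} pick 3 [1->3 ok]
  8: obs=x cand={2} pick 2 [3->2 ok]
  9: obs=x cand={2} pick 2 [2->2 ok]
  10: obs=x cand={2} pick 2 [2->2 ok]
  11: obs=z cand={1,5} pick 1 [2->1 ok]
  12: obs=w cand={0,3} pick 3 [1->3 ok]
  13: obs=x cand={2} pick 2 [3->2 ok]
  14: obs=z cand={1,5} pick 1 [2->1 ok]
  15: obs=x cand={2} pick 2 [1->2 ok]
  16: obs=x cand={2} pick 2 [2->2 ok]
  17: obs=z cand={1,5} pick 5 [2->5 ok]
  18: obs=w cand={0,3} pick 0 [5->0 ok]
  19: obs=x cand={2} pick 2 [0->2 ok]
  20: obs=y cand={4} pick 4 [2->4 ok]
  21: obs=y cand={4} pick 4 [4->4 ok]
  22: obs=z cand={1,5} pick 5 [4->5 ok]
  23: obs=y cand={4} pick 4 [5->4 ok]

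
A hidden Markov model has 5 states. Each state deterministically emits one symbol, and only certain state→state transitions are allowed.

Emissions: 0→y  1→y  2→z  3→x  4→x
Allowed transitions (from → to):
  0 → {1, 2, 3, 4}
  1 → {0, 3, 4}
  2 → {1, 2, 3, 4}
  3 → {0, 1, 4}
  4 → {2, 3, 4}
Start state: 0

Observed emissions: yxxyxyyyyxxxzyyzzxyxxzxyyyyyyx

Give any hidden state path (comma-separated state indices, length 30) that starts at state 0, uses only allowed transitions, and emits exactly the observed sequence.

0,4,3,1,3,0,1,0,1,4,3,4,2,1,0,2,2,3,1,3,4,2,3,1,0,1,0,1,0,3

  [0] y  {0,1}  => 0  start
  [1] x  {3,4}  => 4  0->4 ok
  [2] x  {3,4}  => 3  4->3 ok
  [3] y  {0,1}  => 1  3->1 ok
  [4] x  {3,4}  => 3  1->3 ok
  [5] y  {0,1}  => 0  3->0 ok
  [6] y  {0,1}  => 1  0->1 ok
  [7] y  {0,1}  => 0  1->0 ok
  [8] y  {0,1}  => 1  0->1 ok
  [9] x  {3,4}  => 4  1->4 ok
  [10] x  {3,4}  => 3  4->3 ok
  [11] x  {3,4}  => 4  3->4 ok
  [12] z  {2}  => 2  4->2 ok
  [13] y  {0,1}  => 1  2->1 ok
  [14] y  {0,1}  => 0  1->0 ok
  [15] z  {2}  => 2  0->2 ok
  [16] z  {2}  => 2  2->2 ok
  [17] x  {3,4}  => 3  2->3 ok
  [18] y  {0,1}  => 1  3->1 ok
  [19] x  {3,4}  => 3  1->3 ok
  [20] x  {3,4}  => 4  3->4 ok
  [21] z  {2}  => 2  4->2 ok
  [22] x  {3,4}  => 3  2->3 ok
  [23] y  {0,1}  => 1  3->1 ok
  [24] y  {0,1}  => 0  1->0 ok
  [25] y  {0,1}  => 1  0->1 ok
  [26] y  {0,1}  => 0  1->0 ok
  [27] y  {0,1}  => 1  0->1 ok
  [28] y  {0,1}  => 0  1->0 ok
  [29] x  {3,4}  => 3  0->3 ok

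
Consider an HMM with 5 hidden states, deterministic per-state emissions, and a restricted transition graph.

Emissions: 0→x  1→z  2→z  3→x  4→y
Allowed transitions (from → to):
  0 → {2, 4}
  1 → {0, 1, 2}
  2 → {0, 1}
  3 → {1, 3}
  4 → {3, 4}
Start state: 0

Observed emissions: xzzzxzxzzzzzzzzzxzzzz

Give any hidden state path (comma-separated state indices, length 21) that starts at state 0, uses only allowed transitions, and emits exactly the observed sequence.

  t0 'x' -> {0,3}, take 0 (start)
  t1 'z' -> {1,2}, take 2 (0->2 ok)
  t2 'z' -> {1,2}, take 1 (2->1 ok)
  t3 'z' -> {1,2}, take 1 (1->1 ok)
  t4 'x' -> {0,3}, take 0 (1->0 ok)
  t5 'z' -> {1,2}, take 2 (0->2 ok)
  t6 'x' -> {0,3}, take 0 (2->0 ok)
  t7 'z' -> {1,2}, take 2 (0->2 ok)
  t8 'z' -> {1,2}, take 1 (2->1 ok)
  t9 'z' -> {1,2}, take 1 (1->1 ok)
  t10 'z' -> {1,2}, take 2 (1->2 ok)
  t11 'z' -> {1,2}, take 1 (2->1 ok)
  t12 'z' -> {1,2}, take 1 (1->1 ok)
  t13 'z' -> {1,2}, take 1 (1->1 ok)
  t14 'z' -> {1,2}, take 2 (1->2 ok)
  t15 'z' -> {1,2}, take 1 (2->1 ok)
  t16 'x' -> {0,3}, take 0 (1->0 ok)
  t17 'z' -> {1,2}, take 2 (0->2 ok)
  t18 'z' -> {1,2}, take 1 (2->1 ok)
  t19 'z' -> {1,2}, take 2 (1->2 ok)
  t20 'z' -> {1,2}, take 1 (2->1 ok)

0,2,1,1,0,2,0,2,1,1,2,1,1,1,2,1,0,2,1,2,1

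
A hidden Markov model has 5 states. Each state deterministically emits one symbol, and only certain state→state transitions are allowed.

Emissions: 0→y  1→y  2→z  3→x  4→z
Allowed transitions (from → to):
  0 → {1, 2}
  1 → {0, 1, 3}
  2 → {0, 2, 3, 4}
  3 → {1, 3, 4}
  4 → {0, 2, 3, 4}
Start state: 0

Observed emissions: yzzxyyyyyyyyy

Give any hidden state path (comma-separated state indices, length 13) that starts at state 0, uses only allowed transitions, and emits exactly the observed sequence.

  [0] y  {0,1}  => 0  start
  [1] z  {2,4}  => 2  0->2 ok
  [2] z  {2,4}  => 4  2->4 ok
  [3] x  {3}  => 3  4->3 ok
  [4] y  {0,1}  => 1  3->1 ok
  [5] y  {0,1}  => 0  1->0 ok
  [6] y  {0,1}  => 1  0->1 ok
  [7] y  {0,1}  => 0  1->0 ok
  [8] y  {0,1}  => 1  0->1 ok
  [9] y  {0,1}  => 1  1->1 ok
  [10] y  {0,1}  => 0  1->0 ok
  [11] y  {0,1}  => 1  0->1 ok
  [12] y  {0,1}  => 0  1->0 ok

0,2,4,3,1,0,1,0,1,1,0,1,0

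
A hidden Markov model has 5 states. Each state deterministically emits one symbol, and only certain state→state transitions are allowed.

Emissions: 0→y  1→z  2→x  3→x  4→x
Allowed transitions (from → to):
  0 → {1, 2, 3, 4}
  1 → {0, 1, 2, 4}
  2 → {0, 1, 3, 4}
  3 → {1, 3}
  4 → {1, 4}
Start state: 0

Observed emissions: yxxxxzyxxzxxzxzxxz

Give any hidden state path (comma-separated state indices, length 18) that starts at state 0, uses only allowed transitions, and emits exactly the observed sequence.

  t0 'y' -> {0}, take 0 (start)
  t1 'x' -> {2,3,4}, take 2 (0->2 ok)
  t2 'x' -> {2,3,4}, take 3 (2->3 ok)
  t3 'x' -> {2,3,4}, take 3 (3->3 ok)
  t4 'x' -> {2,3,4}, take 3 (3->3 ok)
  t5 'z' -> {1}, take 1 (3->1 ok)
  t6 'y' -> {0}, take 0 (1->0 ok)
  t7 'x' -> {2,3,4}, take 3 (0->3 ok)
  t8 'x' -> {2,3,4}, take 3 (3->3 ok)
  t9 'z' -> {1}, take 1 (3->1 ok)
  t10 'x' -> {2,3,4}, take 2 (1->2 ok)
  t11 'x' -> {2,3,4}, take 3 (2->3 ok)
  t12 'z' -> {1}, take 1 (3->1 ok)
  t13 'x' -> {2,3,4}, take 4 (1->4 ok)
  t14 'z' -> {1}, take 1 (4->1 ok)
  t15 'x' -> {2,3,4}, take 4 (1->4 ok)
  t16 'x' -> {2,3,4}, take 4 (4->4 ok)
  t17 'z' -> {1}, take 1 (4->1 ok)

0,2,3,3,3,1,0,3,3,1,2,3,1,4,1,4,4,1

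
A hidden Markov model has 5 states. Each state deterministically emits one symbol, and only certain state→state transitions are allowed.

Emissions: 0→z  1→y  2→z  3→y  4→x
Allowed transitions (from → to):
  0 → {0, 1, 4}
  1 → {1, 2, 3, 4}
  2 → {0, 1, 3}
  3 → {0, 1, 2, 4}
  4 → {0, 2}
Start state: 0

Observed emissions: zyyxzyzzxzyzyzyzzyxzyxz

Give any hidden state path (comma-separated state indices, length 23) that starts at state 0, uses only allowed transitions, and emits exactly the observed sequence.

  0: obs=z cand={0,2} pick 0 [start]
  1: obs=y cand={1,3} pick 1 [0->1 ok]
  2: obs=y cand={1,3} pick 1 [1->1 ok]
  3: obs=x cand={4} pick 4 [1->4 ok]
  4: obs=z cand={0,2} pick 0 [4->0 ok]
  5: obs=y cand={1,3} pick 1 [0->1 ok]
  6: obs=z cand={0,2} pick 2 [1->2 ok]
  7: obs=z cand={0,2} pick 0 [2->0 ok]
  8: obs=x cand={4} pick 4 [0->4 ok]
  9: obs=z cand={0,2} pick 2 [4->2 ok]
  10: obs=y cand={1,3} pick 3 [2->3 ok]
  11: obs=z cand={0,2} pick 2 [3->2 ok]
  12: obs=y cand={1,3} pick 1 [2->1 ok]
  13: obs=z cand={0,2} pick 2 [1->2 ok]
  14: obs=y cand={1,3} pick 3 [2->3 ok]
  15: obs=z cand={0,2} pick 2 [3->2 ok]
  16: obs=z cand={0,2} pick 0 [2->0 ok]
  17: obs=y cand={1,3} pick 1 [0->1 ok]
  18: obs=x cand={4} pick 4 [1->4 ok]
  19: obs=z cand={0,2} pick 2 [4->2 ok]
  20: obs=y cand={1,3} pick 1 [2->1 ok]
  21: obs=x cand={4} pick 4 [1->4 ok]
  22: obs=z cand={0,2} pick 2 [4->2 ok]

0,1,1,4,0,1,2,0,4,2,3,2,1,2,3,2,0,1,4,2,1,4,2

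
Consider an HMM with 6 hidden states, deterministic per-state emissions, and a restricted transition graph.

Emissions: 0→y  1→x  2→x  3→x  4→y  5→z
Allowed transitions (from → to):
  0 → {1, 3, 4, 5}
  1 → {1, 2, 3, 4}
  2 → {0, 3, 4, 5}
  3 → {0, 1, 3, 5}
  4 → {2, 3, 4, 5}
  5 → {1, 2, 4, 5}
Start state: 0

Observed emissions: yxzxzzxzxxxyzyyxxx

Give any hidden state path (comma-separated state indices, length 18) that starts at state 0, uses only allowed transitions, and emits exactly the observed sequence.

0,3,5,2,5,5,2,5,1,3,3,0,5,4,4,2,3,1

  0: obs=y cand={0,4} pick 0 [start]
  1: obs=x cand={1,2,3} pick 3 [0->3 ok]
  2: obs=z cand={5} pick 5 [3->5 ok]
  3: obs=x cand={1,2,3} pick 2 [5->2 ok]
  4: obs=z cand={5} pick 5 [2->5 ok]
  5: obs=z cand={5} pick 5 [5->5 ok]
  6: obs=x cand={1,2,3} pick 2 [5->2 ok]
  7: obs=z cand={5} pick 5 [2->5 ok]
  8: obs=x cand={1,2,3} pick 1 [5->1 ok]
  9: obs=x cand={1,2,3} pick 3 [1->3 ok]
  10: obs=x cand={1,2,3} pick 3 [3->3 ok]
  11: obs=y cand={0,4} pick 0 [3->0 ok]
  12: obs=z cand={5} pick 5 [0->5 ok]
  13: obs=y cand={0,4} pick 4 [5->4 ok]
  14: obs=y cand={0,4} pick 4 [4->4 ok]
  15: obs=x cand={1,2,3} pick 2 [4->2 ok]
  16: obs=x cand={1,2,3} pick 3 [2->3 ok]
  17: obs=x cand={1,2,3} pick 1 [3->1 ok]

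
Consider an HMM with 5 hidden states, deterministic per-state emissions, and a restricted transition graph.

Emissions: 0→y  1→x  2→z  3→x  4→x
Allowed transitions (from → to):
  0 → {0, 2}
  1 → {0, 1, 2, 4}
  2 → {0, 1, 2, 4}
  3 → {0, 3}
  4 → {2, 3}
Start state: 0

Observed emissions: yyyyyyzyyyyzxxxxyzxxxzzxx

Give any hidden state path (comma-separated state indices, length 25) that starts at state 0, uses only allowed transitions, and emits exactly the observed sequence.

  t0 'y' -> {0}, take 0 (start)
  t1 'y' -> {0}, take 0 (0->0 ok)
  t2 'y' -> {0}, take 0 (0->0 ok)
  t3 'y' -> {0}, take 0 (0->0 ok)
  t4 'y' -> {0}, take 0 (0->0 ok)
  t5 'y' -> {0}, take 0 (0->0 ok)
  t6 'z' -> {2}, take 2 (0->2 ok)
  t7 'y' -> {0}, take 0 (2->0 ok)
  t8 'y' -> {0}, take 0 (0->0 ok)
  t9 'y' -> {0}, take 0 (0->0 ok)
  t10 'y' -> {0}, take 0 (0->0 ok)
  t11 'z' -> {2}, take 2 (0->2 ok)
  t12 'x' -> {1,3,4}, take 1 (2->1 ok)
  t13 'x' -> {1,3,4}, take 1 (1->1 ok)
  t14 'x' -> {1,3,4}, take 4 (1->4 ok)
  t15 'x' -> {1,3,4}, take 3 (4->3 ok)
  t16 'y' -> {0}, take 0 (3->0 ok)
  t17 'z' -> {2}, take 2 (0->2 ok)
  t18 'x' -> {1,3,4}, take 1 (2->1 ok)
  t19 'x' -> {1,3,4}, take 1 (1->1 ok)
  t20 'x' -> {1,3,4}, take 4 (1->4 ok)
  t21 'z' -> {2}, take 2 (4->2 ok)
  t22 'z' -> {2}, take 2 (2->2 ok)
  t23 'x' -> {1,3,4}, take 1 (2->1 ok)
  t24 'x' -> {1,3,4}, take 4 (1->4 ok)

0,0,0,0,0,0,2,0,0,0,0,2,1,1,4,3,0,2,1,1,4,2,2,1,4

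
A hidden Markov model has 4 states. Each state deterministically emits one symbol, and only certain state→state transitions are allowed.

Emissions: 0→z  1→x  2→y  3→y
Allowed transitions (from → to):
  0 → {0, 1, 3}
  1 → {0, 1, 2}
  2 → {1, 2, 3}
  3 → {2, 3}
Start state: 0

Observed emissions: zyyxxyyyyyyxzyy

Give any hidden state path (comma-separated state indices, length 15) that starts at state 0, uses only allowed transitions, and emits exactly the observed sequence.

  pos 0: z in {0}, choose 0; start
  pos 1: y in {2,3}, choose 3; 0->3 ok
  pos 2: y in {2,3}, choose 2; 3->2 ok
  pos 3: x in {1}, choose 1; 2->1 ok
  pos 4: x in {1}, choose 1; 1->1 ok
  pos 5: y in {2,3}, choose 2; 1->2 ok
  pos 6: y in {2,3}, choose 2; 2->2 ok
  pos 7: y in {2,3}, choose 3; 2->3 ok
  pos 8: y in {2,3}, choose 3; 3->3 ok
  pos 9: y in {2,3}, choose 2; 3->2 ok
  pos 10: y in {2,3}, choose 2; 2->2 ok
  pos 11: x in {1}, choose 1; 2->1 ok
  pos 12: z in {0}, choose 0; 1->0 ok
  pos 13: y in {2,3}, choose 3; 0->3 ok
  pos 14: y in {2,3}, choose 2; 3->2 ok

0,3,2,1,1,2,2,3,3,2,2,1,0,3,2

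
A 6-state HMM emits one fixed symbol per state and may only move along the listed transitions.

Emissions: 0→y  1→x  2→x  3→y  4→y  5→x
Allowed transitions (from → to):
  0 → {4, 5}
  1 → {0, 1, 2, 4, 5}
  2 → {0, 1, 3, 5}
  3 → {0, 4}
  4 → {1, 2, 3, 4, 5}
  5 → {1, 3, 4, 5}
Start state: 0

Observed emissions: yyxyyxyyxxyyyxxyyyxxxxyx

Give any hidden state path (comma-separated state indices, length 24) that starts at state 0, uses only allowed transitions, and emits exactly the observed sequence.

  0: obs=y cand={0,3,4} pick 0 [start]
  1: obs=y cand={0,3,4} pick 4 [0->4 ok]
  2: obs=x cand={1,2,5} pick 5 [4->5 ok]
  3: obs=y cand={0,3,4} pick 3 [5->3 ok]
  4: obs=y cand={0,3,4} pick 0 [3->0 ok]
  5: obs=x cand={1,2,5} pick 5 [0->5 ok]
  6: obs=y cand={0,3,4} pick 3 [5->3 ok]
  7: obs=y cand={0,3,4} pick 4 [3->4 ok]
  8: obs=x cand={1,2,5} pick 2 [4->2 ok]
  9: obs=x cand={1,2,5} pick 1 [2->1 ok]
  10: obs=y cand={0,3,4} pick 4 [1->4 ok]
  11: obs=y cand={0,3,4} pick 4 [4->4 ok]
  12: obs=y cand={0,3,4} pick 4 [4->4 ok]
  13: obs=x cand={1,2,5} pick 2 [4->2 ok]
  14: obs=x cand={1,2,5} pick 5 [2->5 ok]
  15: obs=y cand={0,3,4} pick 3 [5->3 ok]
  16: obs=y cand={0,3,4} pick 0 [3->0 ok]
  17: obs=y cand={0,3,4} pick 4 [0->4 ok]
  18: obs=x cand={1,2,5} pick 1 [4->1 ok]
  19: obs=x cand={1,2,5} pick 5 [1->5 ok]
  20: obs=x cand={1,2,5} pick 5 [5->5 ok]
  21: obs=x cand={1,2,5} pick 5 [5->5 ok]
  22: obs=y cand={0,3,4} pick 4 [5->4 ok]
  23: obs=x cand={1,2,5} pick 5 [4->5 ok]

0,4,5,3,0,5,3,4,2,1,4,4,4,2,5,3,0,4,1,5,5,5,4,5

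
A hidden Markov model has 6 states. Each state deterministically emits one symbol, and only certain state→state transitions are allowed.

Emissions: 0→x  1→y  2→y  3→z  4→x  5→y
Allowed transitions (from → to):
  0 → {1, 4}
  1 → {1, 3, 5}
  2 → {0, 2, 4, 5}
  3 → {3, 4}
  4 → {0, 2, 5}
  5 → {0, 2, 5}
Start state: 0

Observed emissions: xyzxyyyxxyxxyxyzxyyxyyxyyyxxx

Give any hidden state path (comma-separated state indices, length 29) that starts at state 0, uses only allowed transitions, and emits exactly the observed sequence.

  [0] x  {0,4}  => 0  start
  [1] y  {1,2,5}  => 1  0->1 ok
  [2] z  {3}  => 3  1->3 ok
  [3] x  {0,4}  => 4  3->4 ok
  [4] y  {1,2,5}  => 5  4->5 ok
  [5] y  {1,2,5}  => 5  5->5 ok
  [6] y  {1,2,5}  => 5  5->5 ok
  [7] x  {0,4}  => 0  5->0 ok
  [8] x  {0,4}  => 4  0->4 ok
  [9] y  {1,2,5}  => 5  4->5 ok
  [10] x  {0,4}  => 0  5->0 ok
  [11] x  {0,4}  => 4  0->4 ok
  [12] y  {1,2,5}  => 2  4->2 ok
  [13] x  {0,4}  => 0  2->0 ok
  [14] y  {1,2,5}  => 1  0->1 ok
  [15] z  {3}  => 3  1->3 ok
  [16] x  {0,4}  => 4  3->4 ok
  [17] y  {1,2,5}  => 2  4->2 ok
  [18] y  {1,2,5}  => 2  2->2 ok
  [19] x  {0,4}  => 4  2->4 ok
  [20] y  {1,2,5}  => 5  4->5 ok
  [21] y  {1,2,5}  => 5  5->5 ok
  [22] x  {0,4}  => 0  5->0 ok
  [23] y  {1,2,5}  => 1  0->1 ok
  [24] y  {1,2,5}  => 1  1->1 ok
  [25] y  {1,2,5}  => 5  1->5 ok
  [26] x  {0,4}  => 0  5->0 ok
  [27] x  {0,4}  => 4  0->4 ok
  [28] x  {0,4}  => 0  4->0 ok

0,1,3,4,5,5,5,0,4,5,0,4,2,0,1,3,4,2,2,4,5,5,0,1,1,5,0,4,0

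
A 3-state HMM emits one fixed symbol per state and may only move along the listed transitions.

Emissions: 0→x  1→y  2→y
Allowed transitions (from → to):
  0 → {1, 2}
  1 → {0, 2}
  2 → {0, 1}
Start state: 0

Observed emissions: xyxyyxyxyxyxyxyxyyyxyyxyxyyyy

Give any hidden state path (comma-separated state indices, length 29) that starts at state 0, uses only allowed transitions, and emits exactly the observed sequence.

0,1,0,2,1,0,1,0,1,0,2,0,2,0,2,0,2,1,2,0,1,2,0,2,0,2,1,2,1

  pos 0: x in {0}, choose 0; start
  pos 1: y in {1,2}, choose 1; 0->1 ok
  pos 2: x in {0}, choose 0; 1->0 ok
  pos 3: y in {1,2}, choose 2; 0->2 ok
  pos 4: y in {1,2}, choose 1; 2->1 ok
  pos 5: x in {0}, choose 0; 1->0 ok
  pos 6: y in {1,2}, choose 1; 0->1 ok
  pos 7: x in {0}, choose 0; 1->0 ok
  pos 8: y in {1,2}, choose 1; 0->1 ok
  pos 9: x in {0}, choose 0; 1->0 ok
  pos 10: y in {1,2}, choose 2; 0->2 ok
  pos 11: x in {0}, choose 0; 2->0 ok
  pos 12: y in {1,2}, choose 2; 0->2 ok
  pos 13: x in {0}, choose 0; 2->0 ok
  pos 14: y in {1,2}, choose 2; 0->2 ok
  pos 15: x in {0}, choose 0; 2->0 ok
  pos 16: y in {1,2}, choose 2; 0->2 ok
  pos 17: y in {1,2}, choose 1; 2->1 ok
  pos 18: y in {1,2}, choose 2; 1->2 ok
  pos 19: x in {0}, choose 0; 2->0 ok
  pos 20: y in {1,2}, choose 1; 0->1 ok
  pos 21: y in {1,2}, choose 2; 1->2 ok
  pos 22: x in {0}, choose 0; 2->0 ok
  pos 23: y in {1,2}, choose 2; 0->2 ok
  pos 24: x in {0}, choose 0; 2->0 ok
  pos 25: y in {1,2}, choose 2; 0->2 ok
  pos 26: y in {1,2}, choose 1; 2->1 ok
  pos 27: y in {1,2}, choose 2; 1->2 ok
  pos 28: y in {1,2}, choose 1; 2->1 ok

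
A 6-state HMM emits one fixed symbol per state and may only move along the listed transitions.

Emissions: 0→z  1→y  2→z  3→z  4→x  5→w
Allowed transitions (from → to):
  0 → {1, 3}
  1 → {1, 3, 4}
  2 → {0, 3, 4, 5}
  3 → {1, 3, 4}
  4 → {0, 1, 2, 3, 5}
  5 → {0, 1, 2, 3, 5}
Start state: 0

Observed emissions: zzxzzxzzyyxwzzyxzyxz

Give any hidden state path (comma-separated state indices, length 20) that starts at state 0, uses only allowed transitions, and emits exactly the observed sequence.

0,3,4,0,3,4,0,3,1,1,4,5,2,0,1,4,0,1,4,0

  [0] z  {0,2,3}  => 0  start
  [1] z  {0,2,3}  => 3  0->3 ok
  [2] x  {4}  => 4  3->4 ok
  [3] z  {0,2,3}  => 0  4->0 ok
  [4] z  {0,2,3}  => 3  0->3 ok
  [5] x  {4}  => 4  3->4 ok
  [6] z  {0,2,3}  => 0  4->0 ok
  [7] z  {0,2,3}  => 3  0->3 ok
  [8] y  {1}  => 1  3->1 ok
  [9] y  {1}  => 1  1->1 ok
  [10] x  {4}  => 4  1->4 ok
  [11] w  {5}  => 5  4->5 ok
  [12] z  {0,2,3}  => 2  5->2 ok
  [13] z  {0,2,3}  => 0  2->0 ok
  [14] y  {1}  => 1  0->1 ok
  [15] x  {4}  => 4  1->4 ok
  [16] z  {0,2,3}  => 0  4->0 ok
  [17] y  {1}  => 1  0->1 ok
  [18] x  {4}  => 4  1->4 ok
  [19] z  {0,2,3}  => 0  4->0 ok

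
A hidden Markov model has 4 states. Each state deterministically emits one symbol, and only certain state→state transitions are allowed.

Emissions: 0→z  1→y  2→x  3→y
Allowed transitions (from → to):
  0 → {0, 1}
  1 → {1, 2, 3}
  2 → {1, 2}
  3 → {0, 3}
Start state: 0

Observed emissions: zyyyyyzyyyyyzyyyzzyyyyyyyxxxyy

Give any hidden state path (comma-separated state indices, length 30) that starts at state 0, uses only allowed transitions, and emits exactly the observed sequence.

0,1,1,3,3,3,0,1,1,1,3,3,0,1,3,3,0,0,1,1,1,1,1,1,1,2,2,2,1,3

  [0] z  {0}  => 0  start
  [1] y  {1,3}  => 1  0->1 ok
  [2] y  {1,3}  => 1  1->1 ok
  [3] y  {1,3}  => 3  1->3 ok
  [4] y  {1,3}  => 3  3->3 ok
  [5] y  {1,3}  => 3  3->3 ok
  [6] z  {0}  => 0  3->0 ok
  [7] y  {1,3}  => 1  0->1 ok
  [8] y  {1,3}  => 1  1->1 ok
  [9] y  {1,3}  => 1  1->1 ok
  [10] y  {1,3}  => 3  1->3 ok
  [11] y  {1,3}  => 3  3->3 ok
  [12] z  {0}  => 0  3->0 ok
  [13] y  {1,3}  => 1  0->1 ok
  [14] y  {1,3}  => 3  1->3 ok
  [15] y  {1,3}  => 3  3->3 ok
  [16] z  {0}  => 0  3->0 ok
  [17] z  {0}  => 0  0->0 ok
  [18] y  {1,3}  => 1  0->1 ok
  [19] y  {1,3}  => 1  1->1 ok
  [20] y  {1,3}  => 1  1->1 ok
  [21] y  {1,3}  => 1  1->1 ok
  [22] y  {1,3}  => 1  1->1 ok
  [23] y  {1,3}  => 1  1->1 ok
  [24] y  {1,3}  => 1  1->1 ok
  [25] x  {2}  => 2  1->2 ok
  [26] x  {2}  => 2  2->2 ok
  [27] x  {2}  => 2  2->2 ok
  [28] y  {1,3}  => 1  2->1 ok
  [29] y  {1,3}  => 3  1->3 ok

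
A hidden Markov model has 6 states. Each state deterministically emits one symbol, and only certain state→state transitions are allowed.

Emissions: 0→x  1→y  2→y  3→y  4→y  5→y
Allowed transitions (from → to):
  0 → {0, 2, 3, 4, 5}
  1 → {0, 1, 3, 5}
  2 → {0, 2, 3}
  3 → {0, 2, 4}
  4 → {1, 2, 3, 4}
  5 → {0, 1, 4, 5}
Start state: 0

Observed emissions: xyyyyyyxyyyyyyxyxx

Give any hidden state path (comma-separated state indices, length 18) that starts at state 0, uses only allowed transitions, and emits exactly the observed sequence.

  [0] x  {0}  => 0  start
  [1] y  {1,2,3,4,5}  => 2  0->2 ok
  [2] y  {1,2,3,4,5}  => 2  2->2 ok
  [3] y  {1,2,3,4,5}  => 3  2->3 ok
  [4] y  {1,2,3,4,5}  => 2  3->2 ok
  [5] y  {1,2,3,4,5}  => 2  2->2 ok
  [6] y  {1,2,3,4,5}  => 3  2->3 ok
  [7] x  {0}  => 0  3->0 ok
  [8] y  {1,2,3,4,5}  => 4  0->4 ok
  [9] y  {1,2,3,4,5}  => 4  4->4 ok
  [10] y  {1,2,3,4,5}  => 2  4->2 ok
  [11] y  {1,2,3,4,5}  => 2  2->2 ok
  [12] y  {1,2,3,4,5}  => 2  2->2 ok
  [13] y  {1,2,3,4,5}  => 3  2->3 ok
  [14] x  {0}  => 0  3->0 ok
  [15] y  {1,2,3,4,5}  => 3  0->3 ok
  [16] x  {0}  => 0  3->0 ok
  [17] x  {0}  => 0  0->0 ok

0,2,2,3,2,2,3,0,4,4,2,2,2,3,0,3,0,0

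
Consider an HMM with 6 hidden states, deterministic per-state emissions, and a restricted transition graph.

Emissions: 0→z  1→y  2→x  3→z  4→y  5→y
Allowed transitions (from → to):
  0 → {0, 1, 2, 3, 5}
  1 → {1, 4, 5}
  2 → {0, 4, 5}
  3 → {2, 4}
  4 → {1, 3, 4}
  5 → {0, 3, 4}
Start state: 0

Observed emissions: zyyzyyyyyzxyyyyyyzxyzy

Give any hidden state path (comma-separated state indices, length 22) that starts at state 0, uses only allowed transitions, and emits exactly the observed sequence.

  pos 0: z in {0,3}, choose 0; start
  pos 1: y in {1,4,5}, choose 5; 0->5 ok
  pos 2: y in {1,4,5}, choose 4; 5->4 ok
  pos 3: z in {0,3}, choose 3; 4->3 ok
  pos 4: y in {1,4,5}, choose 4; 3->4 ok
  pos 5: y in {1,4,5}, choose 4; 4->4 ok
  pos 6: y in {1,4,5}, choose 4; 4->4 ok
  pos 7: y in {1,4,5}, choose 1; 4->1 ok
  pos 8: y in {1,4,5}, choose 5; 1->5 ok
  pos 9: z in {0,3}, choose 3; 5->3 ok
  pos 10: x in {2}, choose 2; 3->2 ok
  pos 11: y in {1,4,5}, choose 4; 2->4 ok
  pos 12: y in {1,4,5}, choose 1; 4->1 ok
  pos 13: y in {1,4,5}, choose 1; 1->1 ok
  pos 14: y in {1,4,5}, choose 1; 1->1 ok
  pos 15: y in {1,4,5}, choose 4; 1->4 ok
  pos 16: y in {1,4,5}, choose 4; 4->4 ok
  pos 17: z in {0,3}, choose 3; 4->3 ok
  pos 18: x in {2}, choose 2; 3->2 ok
  pos 19: y in {1,4,5}, choose 5; 2->5 ok
  pos 20: z in {0,3}, choose 3; 5->3 ok
  pos 21: y in {1,4,5}, choose 4; 3->4 ok

0,5,4,3,4,4,4,1,5,3,2,4,1,1,1,4,4,3,2,5,3,4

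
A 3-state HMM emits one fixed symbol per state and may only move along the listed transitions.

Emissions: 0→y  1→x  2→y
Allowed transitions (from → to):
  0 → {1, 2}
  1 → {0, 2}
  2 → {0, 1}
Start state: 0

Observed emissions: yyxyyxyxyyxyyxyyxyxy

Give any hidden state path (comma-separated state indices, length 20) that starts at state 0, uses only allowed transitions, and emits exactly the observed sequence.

  [0] y  {0,2}  => 0  start
  [1] y  {0,2}  => 2  0->2 ok
  [2] x  {1}  => 1  2->1 ok
  [3] y  {0,2}  => 0  1->0 ok
  [4] y  {0,2}  => 2  0->2 ok
  [5] x  {1}  => 1  2->1 ok
  [6] y  {0,2}  => 2  1->2 ok
  [7] x  {1}  => 1  2->1 ok
  [8] y  {0,2}  => 0  1->0 ok
  [9] y  {0,2}  => 2  0->2 ok
  [10] x  {1}  => 1  2->1 ok
  [11] y  {0,2}  => 2  1->2 ok
  [12] y  {0,2}  => 0  2->0 ok
  [13] x  {1}  => 1  0->1 ok
  [14] y  {0,2}  => 2  1->2 ok
  [15] y  {0,2}  => 0  2->0 ok
  [16] x  {1}  => 1  0->1 ok
  [17] y  {0,2}  => 0  1->0 ok
  [18] x  {1}  => 1  0->1 ok
  [19] y  {0,2}  => 0  1->0 ok

0,2,1,0,2,1,2,1,0,2,1,2,0,1,2,0,1,0,1,0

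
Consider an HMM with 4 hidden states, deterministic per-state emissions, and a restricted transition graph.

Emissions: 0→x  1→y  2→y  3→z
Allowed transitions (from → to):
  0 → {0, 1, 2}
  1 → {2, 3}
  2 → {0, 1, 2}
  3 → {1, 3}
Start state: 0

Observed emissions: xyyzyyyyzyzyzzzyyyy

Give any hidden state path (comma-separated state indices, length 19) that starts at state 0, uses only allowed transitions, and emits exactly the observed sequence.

  0: obs=x cand={0} pick 0 [start]
  1: obs=y cand={1,2} pick 2 [0->2 ok]
  2: obs=y cand={1,2} pick 1 [2->1 ok]
  3: obs=z cand={3} pick 3 [1->3 ok]
  4: obs=y cand={1,2} pick 1 [3->1 ok]
  5: obs=y cand={1,2} pick 2 [1->2 ok]
  6: obs=y cand={1,2} pick 2 [2->2 ok]
  7: obs=y cand={1,2} pick 1 [2->1 ok]
  8: obs=z cand={3} pick 3 [1->3 ok]
  9: obs=y cand={1,2} pick 1 [3->1 ok]
  10: obs=z cand={3} pick 3 [1->3 ok]
  11: obs=y cand={1,2} pick 1 [3->1 ok]
  12: obs=z cand={3} pick 3 [1->3 ok]
  13: obs=z cand={3} pick 3 [3->3 ok]
  14: obs=z cand={3} pick 3 [3->3 ok]
  15: obs=y cand={1,2} pick 1 [3->1 ok]
  16: obs=y cand={1,2} pick 2 [1->2 ok]
  17: obs=y cand={1,2} pick 2 [2->2 ok]
  18: obs=y cand={1,2} pick 1 [2->1 ok]

0,2,1,3,1,2,2,1,3,1,3,1,3,3,3,1,2,2,1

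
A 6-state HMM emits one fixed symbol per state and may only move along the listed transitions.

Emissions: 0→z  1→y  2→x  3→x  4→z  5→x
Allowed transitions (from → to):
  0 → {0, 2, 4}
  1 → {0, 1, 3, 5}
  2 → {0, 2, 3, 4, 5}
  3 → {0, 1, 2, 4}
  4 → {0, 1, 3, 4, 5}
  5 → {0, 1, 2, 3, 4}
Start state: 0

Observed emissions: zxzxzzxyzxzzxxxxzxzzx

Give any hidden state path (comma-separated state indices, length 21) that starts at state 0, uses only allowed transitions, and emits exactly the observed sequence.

  t0 'z' -> {0,4}, take 0 (start)
  t1 'x' -> {2,3,5}, take 2 (0->2 ok)
  t2 'z' -> {0,4}, take 4 (2->4 ok)
  t3 'x' -> {2,3,5}, take 3 (4->3 ok)
  t4 'z' -> {0,4}, take 4 (3->4 ok)
  t5 'z' -> {0,4}, take 4 (4->4 ok)
  t6 'x' -> {2,3,5}, take 3 (4->3 ok)
  t7 'y' -> {1}, take 1 (3->1 ok)
  t8 'z' -> {0,4}, take 0 (1->0 ok)
  t9 'x' -> {2,3,5}, take 2 (0->2 ok)
  t10 'z' -> {0,4}, take 0 (2->0 ok)
  t11 'z' -> {0,4}, take 0 (0->0 ok)
  t12 'x' -> {2,3,5}, take 2 (0->2 ok)
  t13 'x' -> {2,3,5}, take 5 (2->5 ok)
  t14 'x' -> {2,3,5}, take 2 (5->2 ok)
  t15 'x' -> {2,3,5}, take 3 (2->3 ok)
  t16 'z' -> {0,4}, take 4 (3->4 ok)
  t17 'x' -> {2,3,5}, take 5 (4->5 ok)
  t18 'z' -> {0,4}, take 4 (5->4 ok)
  t19 'z' -> {0,4}, take 4 (4->4 ok)
  t20 'x' -> {2,3,5}, take 3 (4->3 ok)

0,2,4,3,4,4,3,1,0,2,0,0,2,5,2,3,4,5,4,4,3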